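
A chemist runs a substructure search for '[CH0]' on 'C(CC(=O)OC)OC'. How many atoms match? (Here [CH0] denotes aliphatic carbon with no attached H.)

The query [CH0] means: aliphatic carbon with no attached hydrogen.
Check the 8 heavy atoms by environment: 2× C (H2) → no; 1× C (H0) → match; 3× O (H0) → no; 2× C (H3) → no.
That gives 1 matching atom.

1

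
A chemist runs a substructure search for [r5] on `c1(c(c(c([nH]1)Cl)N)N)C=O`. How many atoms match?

5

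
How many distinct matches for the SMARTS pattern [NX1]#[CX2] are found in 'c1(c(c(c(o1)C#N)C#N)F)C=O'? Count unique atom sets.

2

[NX1]#[CX2] is the SMARTS for a nitrile: a nitrogen triple-bonded to a two-connected carbon.
The molecule carries 2 separate instances of a nitrile (-C#N) meeting every constraint; each maps to a distinct set of atoms, giving 2 matches.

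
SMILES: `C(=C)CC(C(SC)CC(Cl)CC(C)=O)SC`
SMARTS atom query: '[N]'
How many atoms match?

The query [N] means: uppercase N matches aliphatic (non-aromatic) nitrogen only.
Check the 16 heavy atoms by environment: 12× C → no; 1× Cl → no; 2× S → no; 1× O → no.
No environment satisfies the query, so 0 matching atoms.

0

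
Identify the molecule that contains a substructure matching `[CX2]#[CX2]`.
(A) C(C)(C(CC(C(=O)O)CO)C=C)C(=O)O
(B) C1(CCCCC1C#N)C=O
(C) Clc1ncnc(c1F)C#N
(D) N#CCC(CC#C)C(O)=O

D

[CX2]#[CX2] describes a carbon-carbon triple bond (an alkyne).
(A) has a vinyl group (-CH=CH2) but the C=C is a double bond; both carbons are CX3, not CX2.
(B) has a nitrile (-C#N) but the triple bond is C#N, not C#C.
(C) has a nitrile (-C#N) but the triple bond is C#N, not C#C.
(D) contains an ethynyl group (-C#CH), which satisfies every atom and bond constraint.
So the answer is (D).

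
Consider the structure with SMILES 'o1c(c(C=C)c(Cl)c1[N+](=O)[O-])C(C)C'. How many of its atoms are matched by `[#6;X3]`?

6

The query [#6;X3] means: any carbon (aromatic or not) with three total connections.
Check the 14 heavy atoms by environment: 1× o (aromatic, X2) → no; 4× c (aromatic, X3) → match; 1× N (charge +1, X3) → no; 1× O (charge -1, X1) → no; 1× O (X1) → no; 2× C (X3) → match; 1× Cl (X1) → no; 3× C (X4) → no.
Summing the matching environments: 4 + 2 = 6 matching atoms.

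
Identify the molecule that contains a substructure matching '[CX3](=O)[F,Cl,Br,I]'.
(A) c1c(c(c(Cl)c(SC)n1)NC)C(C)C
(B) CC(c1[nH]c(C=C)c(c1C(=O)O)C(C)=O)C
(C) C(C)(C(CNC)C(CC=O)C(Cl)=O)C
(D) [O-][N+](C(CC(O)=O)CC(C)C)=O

C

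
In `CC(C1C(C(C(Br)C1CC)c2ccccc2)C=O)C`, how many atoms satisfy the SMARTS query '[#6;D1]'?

The query [#6;D1] means: carbon bonded to exactly one heavy atom.
Check the 19 heavy atoms by environment: 6× C (D3) → no; 1× c (aromatic, D3) → no; 5× c (aromatic, D2) → no; 2× C (D2) → no; 3× C (D1) → match; 1× O (D1) → no; 1× Br (D1) → no.
That gives 3 matching atoms.

3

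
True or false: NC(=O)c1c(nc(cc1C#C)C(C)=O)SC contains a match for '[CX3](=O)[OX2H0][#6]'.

False

The pattern [CX3](=O)[OX2H0][#6] describes a carbonyl carbon bonded to an oxygen that is itself bonded to carbon (no H on that O) — an ester.
The closest candidate here is a primary amide (-C(=O)NH2), but the carbonyl is bonded to N, not to an O-C linkage. No other fragment satisfies the full query, so there is no match.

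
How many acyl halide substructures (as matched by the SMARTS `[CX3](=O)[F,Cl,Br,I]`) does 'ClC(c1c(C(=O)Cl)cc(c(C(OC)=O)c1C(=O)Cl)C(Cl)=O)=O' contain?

[CX3](=O)[F,Cl,Br,I] is the SMARTS for an acyl halide: a carbonyl carbon bonded to a halogen.
The molecule carries 4 separate instances of an acyl chloride (-C(=O)Cl) meeting every constraint; each maps to a distinct set of atoms, giving 4 matches.

4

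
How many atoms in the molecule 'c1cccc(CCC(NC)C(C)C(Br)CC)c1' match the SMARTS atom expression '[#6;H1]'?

8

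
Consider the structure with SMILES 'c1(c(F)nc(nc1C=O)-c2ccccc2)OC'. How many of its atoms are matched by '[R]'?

12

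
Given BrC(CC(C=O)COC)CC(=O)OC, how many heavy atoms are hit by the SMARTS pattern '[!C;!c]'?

5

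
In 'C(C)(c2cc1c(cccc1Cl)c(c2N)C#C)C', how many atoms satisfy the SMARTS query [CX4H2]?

0

The query [CX4H2] means: sp3 carbon (X4) with exactly two hydrogens.
Check the 17 heavy atoms by environment: 6× c (aromatic, H0, X3) → no; 4× c (aromatic, H1, X3) → no; 1× C (H1, X4) → no; 2× C (H3, X4) → no; 1× C (H0, X2) → no; 1× C (H1, X2) → no; 1× N (H2, X3) → no; 1× Cl (H0, X1) → no.
No environment satisfies the query, so 0 matching atoms.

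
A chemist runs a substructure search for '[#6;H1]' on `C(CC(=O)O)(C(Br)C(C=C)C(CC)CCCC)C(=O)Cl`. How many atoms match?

The query [#6;H1] means: any carbon bearing exactly one hydrogen.
Check the 20 heavy atoms by environment: 6× C (H2) → no; 5× C (H1) → match; 2× C (H0) → no; 2× O (H0) → no; 1× O (H1) → no; 2× C (H3) → no; 1× Cl (H0) → no; 1× Br (H0) → no.
That gives 5 matching atoms.

5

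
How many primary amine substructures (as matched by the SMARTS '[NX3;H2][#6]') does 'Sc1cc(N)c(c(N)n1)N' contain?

3

[NX3;H2][#6] is the SMARTS for a primary amine: a trivalent nitrogen with two H attached to carbon.
The molecule carries 3 separate instances of a primary amino group (-NH2) meeting every constraint; each maps to a distinct set of atoms, giving 3 matches.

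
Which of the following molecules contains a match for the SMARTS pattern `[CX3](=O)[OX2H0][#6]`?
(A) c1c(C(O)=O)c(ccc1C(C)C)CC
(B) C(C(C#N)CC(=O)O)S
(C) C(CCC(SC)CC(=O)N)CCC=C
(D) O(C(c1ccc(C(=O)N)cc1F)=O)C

D

[CX3](=O)[OX2H0][#6] describes a carbonyl carbon bonded to an oxygen that is itself bonded to carbon (no H on that O) (an ester).
(A) has a carboxylic acid group (-C(=O)OH) but the singly-bonded O carries H (OX2H1, not H0).
(B) has a carboxylic acid group (-C(=O)OH) but the singly-bonded O carries H (OX2H1, not H0).
(C) has a primary amide (-C(=O)NH2) but the carbonyl is bonded to N, not to an O-C linkage.
(D) contains a methyl-ester group (-C(=O)OCH3), which satisfies every atom and bond constraint.
So the answer is (D).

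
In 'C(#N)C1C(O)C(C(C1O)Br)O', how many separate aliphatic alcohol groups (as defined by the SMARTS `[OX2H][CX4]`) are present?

3

[OX2H][CX4] is the SMARTS for an aliphatic alcohol: a hydroxyl oxygen bound to an sp3 (X4) carbon.
The molecule carries 3 separate instances of a hydroxyl group (-OH) meeting every constraint; each maps to a distinct set of atoms, giving 3 matches.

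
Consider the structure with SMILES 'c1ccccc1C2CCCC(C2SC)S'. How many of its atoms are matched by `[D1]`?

2

The query [D1] means: atom with exactly one heavy-atom neighbour (degree 1).
Check the 15 heavy atoms by environment: 3× C (D3) → no; 3× C (D2) → no; 1× S (D1) → match; 1× S (D2) → no; 1× C (D1) → match; 1× c (aromatic, D3) → no; 5× c (aromatic, D2) → no.
Summing the matching environments: 1 + 1 = 2 matching atoms.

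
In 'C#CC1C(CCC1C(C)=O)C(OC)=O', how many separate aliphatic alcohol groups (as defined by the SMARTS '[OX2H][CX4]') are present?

[OX2H][CX4] is the SMARTS for an aliphatic alcohol: a hydroxyl oxygen bound to an sp3 (X4) carbon.
No fragment in the molecule satisfies every constraint, giving 0 matches.

0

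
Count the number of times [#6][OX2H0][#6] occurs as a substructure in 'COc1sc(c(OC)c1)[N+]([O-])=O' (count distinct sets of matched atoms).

[#6][OX2H0][#6] is the SMARTS for an ether: an aliphatic oxygen bridging two carbons with no H on the oxygen.
The molecule carries 2 separate instances of a methoxy ether (-OCH3) meeting every constraint; each maps to a distinct set of atoms, giving 2 matches.

2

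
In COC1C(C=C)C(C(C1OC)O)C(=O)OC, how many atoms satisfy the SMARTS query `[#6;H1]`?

6

The query [#6;H1] means: any carbon bearing exactly one hydrogen.
Check the 16 heavy atoms by environment: 6× C (H1) → match; 1× C (H2) → no; 4× O (H0) → no; 3× C (H3) → no; 1× O (H1) → no; 1× C (H0) → no.
That gives 6 matching atoms.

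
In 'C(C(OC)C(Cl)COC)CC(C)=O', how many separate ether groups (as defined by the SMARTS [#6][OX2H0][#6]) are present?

[#6][OX2H0][#6] is the SMARTS for an ether: an aliphatic oxygen bridging two carbons with no H on the oxygen.
The molecule carries 2 separate instances of a methoxy ether (-OCH3) meeting every constraint; each maps to a distinct set of atoms, giving 2 matches.

2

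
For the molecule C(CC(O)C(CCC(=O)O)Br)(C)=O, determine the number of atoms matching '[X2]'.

The query [X2] means: any atom with exactly two total connections (bonds + H).
Check the 13 heavy atoms by environment: 6× C (X4) → no; 2× O (X2) → match; 2× C (X3) → no; 2× O (X1) → no; 1× Br (X1) → no.
That gives 2 matching atoms.

2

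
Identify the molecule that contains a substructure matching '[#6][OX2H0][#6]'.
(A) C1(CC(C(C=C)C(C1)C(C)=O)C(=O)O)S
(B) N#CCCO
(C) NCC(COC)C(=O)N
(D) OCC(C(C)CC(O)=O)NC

[#6][OX2H0][#6] describes an aliphatic oxygen bridging two carbons with no H on the oxygen (an ether).
(A) has a carboxylic acid group (-C(=O)OH) but the -OH oxygen has H1; the =O is OX1, not OX2.
(B) has a hydroxyl group (-OH) but the oxygen has H1, not H0 bridging two carbons.
(C) contains a methoxy ether (-OCH3), which satisfies every atom and bond constraint.
(D) has a hydroxyl group (-OH) but the oxygen has H1, not H0 bridging two carbons.
So the answer is (C).

C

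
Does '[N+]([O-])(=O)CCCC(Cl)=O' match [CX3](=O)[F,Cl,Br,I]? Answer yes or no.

Yes

The pattern [CX3](=O)[F,Cl,Br,I] describes a carbonyl carbon bonded to a halogen — an acyl halide.
The molecule carries an acyl chloride (-C(=O)Cl), whose atoms satisfy every constraint of the query, so the pattern matches.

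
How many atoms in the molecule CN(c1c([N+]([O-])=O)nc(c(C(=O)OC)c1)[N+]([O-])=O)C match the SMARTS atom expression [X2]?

2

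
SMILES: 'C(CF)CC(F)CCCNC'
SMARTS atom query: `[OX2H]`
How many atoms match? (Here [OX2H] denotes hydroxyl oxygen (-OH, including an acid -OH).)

0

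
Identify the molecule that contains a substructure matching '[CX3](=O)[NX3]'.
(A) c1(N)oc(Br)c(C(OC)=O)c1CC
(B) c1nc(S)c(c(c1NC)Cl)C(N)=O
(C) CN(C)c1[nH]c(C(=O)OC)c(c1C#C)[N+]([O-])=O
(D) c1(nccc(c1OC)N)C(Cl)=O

B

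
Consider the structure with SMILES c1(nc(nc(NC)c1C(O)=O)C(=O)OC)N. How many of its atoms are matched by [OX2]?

2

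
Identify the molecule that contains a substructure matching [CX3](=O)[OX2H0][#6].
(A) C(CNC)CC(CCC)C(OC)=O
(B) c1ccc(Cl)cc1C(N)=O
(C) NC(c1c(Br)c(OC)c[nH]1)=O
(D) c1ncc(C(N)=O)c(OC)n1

A

[CX3](=O)[OX2H0][#6] describes a carbonyl carbon bonded to an oxygen that is itself bonded to carbon (no H on that O) (an ester).
(A) contains a methyl-ester group (-C(=O)OCH3), which satisfies every atom and bond constraint.
(B) has a primary amide (-C(=O)NH2) but the carbonyl is bonded to N, not to an O-C linkage.
(C) has a primary amide (-C(=O)NH2) but the carbonyl is bonded to N, not to an O-C linkage.
(D) has a primary amide (-C(=O)NH2) but the carbonyl is bonded to N, not to an O-C linkage.
So the answer is (A).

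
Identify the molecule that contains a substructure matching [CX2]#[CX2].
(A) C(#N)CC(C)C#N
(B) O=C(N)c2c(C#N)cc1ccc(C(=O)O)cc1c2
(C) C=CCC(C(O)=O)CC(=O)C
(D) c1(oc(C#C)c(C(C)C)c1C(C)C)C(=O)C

[CX2]#[CX2] describes a carbon-carbon triple bond (an alkyne).
(A) has a nitrile (-C#N) but the triple bond is C#N, not C#C.
(B) has a nitrile (-C#N) but the triple bond is C#N, not C#C.
(C) has a vinyl group (-CH=CH2) but the C=C is a double bond; both carbons are CX3, not CX2.
(D) contains an ethynyl group (-C#CH), which satisfies every atom and bond constraint.
So the answer is (D).

D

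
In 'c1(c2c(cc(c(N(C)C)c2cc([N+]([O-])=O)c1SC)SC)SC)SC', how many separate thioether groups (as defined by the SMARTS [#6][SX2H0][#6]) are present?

4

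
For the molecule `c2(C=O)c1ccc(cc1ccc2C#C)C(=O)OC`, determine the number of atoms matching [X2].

3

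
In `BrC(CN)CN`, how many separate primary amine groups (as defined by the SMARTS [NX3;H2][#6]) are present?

2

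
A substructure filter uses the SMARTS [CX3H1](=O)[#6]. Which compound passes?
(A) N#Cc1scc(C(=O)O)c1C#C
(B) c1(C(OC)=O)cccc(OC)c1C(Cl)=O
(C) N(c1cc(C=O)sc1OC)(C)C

[CX3H1](=O)[#6] describes an sp2 carbon with one H, double-bonded to O and single-bonded to carbon (an aldehyde).
(A) has a carboxylic acid group (-C(=O)OH) but the carbonyl carbon has H0 and is bonded to O, not H1.
(B) has a methyl-ester group (-C(=O)OCH3) but the carbonyl carbon has H0, not H1.
(C) contains an aldehyde (-CHO), which satisfies every atom and bond constraint.
So the answer is (C).

C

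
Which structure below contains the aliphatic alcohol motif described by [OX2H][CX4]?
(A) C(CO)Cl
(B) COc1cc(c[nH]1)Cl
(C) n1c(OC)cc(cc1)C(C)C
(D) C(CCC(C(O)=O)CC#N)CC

A

[OX2H][CX4] describes a hydroxyl oxygen bound to an sp3 (X4) carbon (an aliphatic alcohol).
(A) contains a hydroxyl group (-OH), which satisfies every atom and bond constraint.
(B) has a methoxy ether (-OCH3) but the oxygen has H0 (ether), not H1.
(C) has a methoxy ether (-OCH3) but the oxygen has H0 (ether), not H1.
(D) has a carboxylic acid group (-C(=O)OH) but the -OH is on a CX3 carbonyl carbon, not a CX4 carbon.
So the answer is (A).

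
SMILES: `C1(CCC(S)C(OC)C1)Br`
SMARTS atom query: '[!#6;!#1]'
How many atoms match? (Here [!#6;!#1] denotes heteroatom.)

3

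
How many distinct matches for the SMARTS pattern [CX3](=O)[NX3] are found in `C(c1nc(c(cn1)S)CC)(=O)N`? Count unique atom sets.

1

[CX3](=O)[NX3] is the SMARTS for an amide: a carbonyl carbon bonded to a trivalent nitrogen.
Exactly one fragment in the molecule meets all constraints, giving 1 match.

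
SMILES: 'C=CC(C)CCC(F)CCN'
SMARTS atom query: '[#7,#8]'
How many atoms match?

The query [#7,#8] means: nitrogen or oxygen (comma = OR).
Check the 11 heavy atoms by environment: 9× C → no; 1× N → match; 1× F → no.
That gives 1 matching atom.

1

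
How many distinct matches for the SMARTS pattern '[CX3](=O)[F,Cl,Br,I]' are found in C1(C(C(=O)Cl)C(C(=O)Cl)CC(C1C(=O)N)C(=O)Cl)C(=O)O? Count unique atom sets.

3

[CX3](=O)[F,Cl,Br,I] is the SMARTS for an acyl halide: a carbonyl carbon bonded to a halogen.
The molecule carries 3 separate instances of an acyl chloride (-C(=O)Cl) meeting every constraint; each maps to a distinct set of atoms, giving 3 matches.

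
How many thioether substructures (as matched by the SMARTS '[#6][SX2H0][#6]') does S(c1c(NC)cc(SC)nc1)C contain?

[#6][SX2H0][#6] is the SMARTS for a thioether: an aliphatic sulfur bridging two carbons with no H on the sulfur.
The molecule carries 2 separate instances of a methylthio ether (-SCH3) meeting every constraint; each maps to a distinct set of atoms, giving 2 matches.

2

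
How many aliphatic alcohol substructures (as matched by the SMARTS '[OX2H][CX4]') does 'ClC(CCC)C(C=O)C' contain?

0

[OX2H][CX4] is the SMARTS for an aliphatic alcohol: a hydroxyl oxygen bound to an sp3 (X4) carbon.
No fragment in the molecule satisfies every constraint, giving 0 matches.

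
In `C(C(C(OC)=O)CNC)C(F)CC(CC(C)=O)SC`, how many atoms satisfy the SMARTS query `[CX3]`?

2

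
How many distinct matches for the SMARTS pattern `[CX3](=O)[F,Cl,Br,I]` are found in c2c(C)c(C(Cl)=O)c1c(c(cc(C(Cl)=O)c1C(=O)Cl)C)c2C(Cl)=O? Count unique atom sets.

4

[CX3](=O)[F,Cl,Br,I] is the SMARTS for an acyl halide: a carbonyl carbon bonded to a halogen.
The molecule carries 4 separate instances of an acyl chloride (-C(=O)Cl) meeting every constraint; each maps to a distinct set of atoms, giving 4 matches.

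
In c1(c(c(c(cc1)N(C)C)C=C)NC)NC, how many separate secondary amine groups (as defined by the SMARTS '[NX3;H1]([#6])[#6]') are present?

2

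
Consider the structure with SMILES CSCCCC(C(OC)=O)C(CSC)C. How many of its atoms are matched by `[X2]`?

The query [X2] means: any atom with exactly two total connections (bonds + H).
Check the 15 heavy atoms by environment: 10× C (X4) → no; 2× S (X2) → match; 1× C (X3) → no; 1× O (X1) → no; 1× O (X2) → match.
Summing the matching environments: 2 + 1 = 3 matching atoms.

3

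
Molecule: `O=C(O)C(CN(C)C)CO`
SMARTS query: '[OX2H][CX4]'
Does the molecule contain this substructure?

The pattern [OX2H][CX4] describes a hydroxyl oxygen bound to an sp3 (X4) carbon — an aliphatic alcohol.
The molecule carries a hydroxyl group (-OH), whose atoms satisfy every constraint of the query, so the pattern matches.

Yes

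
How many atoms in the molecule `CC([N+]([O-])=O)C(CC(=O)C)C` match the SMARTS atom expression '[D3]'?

4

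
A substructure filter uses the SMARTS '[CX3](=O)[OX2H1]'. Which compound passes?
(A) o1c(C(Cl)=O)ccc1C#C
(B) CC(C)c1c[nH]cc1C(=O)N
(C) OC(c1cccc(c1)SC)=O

C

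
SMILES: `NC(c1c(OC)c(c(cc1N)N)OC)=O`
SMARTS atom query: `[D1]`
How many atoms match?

The query [D1] means: atom with exactly one heavy-atom neighbour (degree 1).
Check the 15 heavy atoms by environment: 5× c (aromatic, D3) → no; 1× c (aromatic, D2) → no; 2× O (D2) → no; 2× C (D1) → match; 3× N (D1) → match; 1× C (D3) → no; 1× O (D1) → match.
Summing the matching environments: 2 + 3 + 1 = 6 matching atoms.

6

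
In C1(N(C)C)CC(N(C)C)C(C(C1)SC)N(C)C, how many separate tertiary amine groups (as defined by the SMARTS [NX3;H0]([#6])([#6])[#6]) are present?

3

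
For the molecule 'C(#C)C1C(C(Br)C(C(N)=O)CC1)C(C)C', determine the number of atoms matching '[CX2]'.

The query [CX2] means: C with X2: aliphatic carbon with exactly 2 total connections.
Check the 15 heavy atoms by environment: 9× C (X4) → no; 2× C (X2) → match; 1× C (X3) → no; 1× O (X1) → no; 1× N (X3) → no; 1× Br (X1) → no.
That gives 2 matching atoms.

2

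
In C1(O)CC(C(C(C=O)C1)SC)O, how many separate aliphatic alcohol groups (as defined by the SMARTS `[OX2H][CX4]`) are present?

2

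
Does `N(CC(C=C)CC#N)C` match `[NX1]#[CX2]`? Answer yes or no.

The pattern [NX1]#[CX2] describes a nitrogen triple-bonded to a two-connected carbon — a nitrile.
The molecule carries a nitrile (-C#N), whose atoms satisfy every constraint of the query, so the pattern matches.

Yes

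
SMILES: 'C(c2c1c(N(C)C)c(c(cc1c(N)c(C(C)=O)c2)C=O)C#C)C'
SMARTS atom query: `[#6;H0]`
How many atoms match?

10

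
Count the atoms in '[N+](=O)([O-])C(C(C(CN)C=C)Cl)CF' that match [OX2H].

0

The query [OX2H] means: aliphatic oxygen with two connections, one of which is H — an -OH oxygen.
Check the 13 heavy atoms by environment: 2× C (H2, X4) → no; 3× C (H1, X4) → no; 1× F (H0, X1) → no; 1× N (H2, X3) → no; 1× C (H1, X3) → no; 1× C (H2, X3) → no; 1× Cl (H0, X1) → no; 1× N (charge +1, H0, X3) → no; 1× O (charge -1, H0, X1) → no; 1× O (H0, X1) → no.
No environment satisfies the query, so 0 matching atoms.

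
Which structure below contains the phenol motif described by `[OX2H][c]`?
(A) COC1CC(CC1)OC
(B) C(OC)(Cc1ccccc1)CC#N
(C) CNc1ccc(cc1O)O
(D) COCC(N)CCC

[OX2H][c] describes a hydroxyl oxygen attached to an aromatic carbon (a phenol).
(A) has a methoxy ether (-OCH3) but the oxygen has H0, not H1.
(B) has a methoxy ether (-OCH3) but the oxygen has H0, not H1.
(C) contains a hydroxyl group (-OH), which satisfies every atom and bond constraint.
(D) has a methoxy ether (-OCH3) but the oxygen has H0, not H1.
So the answer is (C).

C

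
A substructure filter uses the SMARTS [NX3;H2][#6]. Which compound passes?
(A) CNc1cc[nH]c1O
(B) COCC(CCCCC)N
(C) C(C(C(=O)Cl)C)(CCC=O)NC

B

[NX3;H2][#6] describes a trivalent nitrogen with two H attached to carbon (a primary amine).
(A) has an N-methylamino group (-NHCH3) but the nitrogen bears two carbons and only one H (H1), not H2.
(B) contains a primary amino group (-NH2), which satisfies every atom and bond constraint.
(C) has an N-methylamino group (-NHCH3) but the nitrogen bears two carbons and only one H (H1), not H2.
So the answer is (B).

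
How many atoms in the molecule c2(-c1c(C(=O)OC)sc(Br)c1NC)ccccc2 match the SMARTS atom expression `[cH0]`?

5

The query [cH0] means: aromatic carbon with no attached hydrogen (substituted or ring-fusion).
Check the 18 heavy atoms by environment: 1× s (aromatic, H0) → no; 5× c (aromatic, H0) → match; 5× c (aromatic, H1) → no; 1× N (H1) → no; 2× C (H3) → no; 1× Br (H0) → no; 1× C (H0) → no; 2× O (H0) → no.
That gives 5 matching atoms.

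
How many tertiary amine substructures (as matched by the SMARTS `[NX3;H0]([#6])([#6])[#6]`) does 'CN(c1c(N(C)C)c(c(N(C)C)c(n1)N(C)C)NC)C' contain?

4

[NX3;H0]([#6])([#6])[#6] is the SMARTS for a tertiary amine: a trivalent nitrogen with no H, bonded to three carbons.
The molecule carries 4 separate instances of a dimethylamino group (-N(CH3)2) meeting every constraint; each maps to a distinct set of atoms, giving 4 matches.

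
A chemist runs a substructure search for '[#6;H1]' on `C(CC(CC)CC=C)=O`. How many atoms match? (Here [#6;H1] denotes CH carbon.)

Check the 9 heavy atoms by environment: 4× C (H2) → no; 3× C (H1) → match; 1× O (H0) → no; 1× C (H3) → no.
That gives 3 matching atoms.

3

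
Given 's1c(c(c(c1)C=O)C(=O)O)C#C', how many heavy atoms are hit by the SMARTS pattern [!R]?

Check the 12 heavy atoms by environment: 1× s (aromatic, in 5-ring) → no; 4× c (aromatic, in 5-ring) → no; 4× C (acyclic) → match; 3× O (acyclic) → match.
Summing the matching environments: 4 + 3 = 7 matching atoms.

7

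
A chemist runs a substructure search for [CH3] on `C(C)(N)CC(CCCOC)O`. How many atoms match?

2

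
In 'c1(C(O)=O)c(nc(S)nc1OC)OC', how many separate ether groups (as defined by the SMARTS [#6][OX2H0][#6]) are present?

2

[#6][OX2H0][#6] is the SMARTS for an ether: an aliphatic oxygen bridging two carbons with no H on the oxygen.
The molecule carries 2 separate instances of a methoxy ether (-OCH3) meeting every constraint; each maps to a distinct set of atoms, giving 2 matches.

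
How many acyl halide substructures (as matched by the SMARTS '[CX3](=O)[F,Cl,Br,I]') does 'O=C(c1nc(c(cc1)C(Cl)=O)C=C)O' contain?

1

[CX3](=O)[F,Cl,Br,I] is the SMARTS for an acyl halide: a carbonyl carbon bonded to a halogen.
Exactly one fragment in the molecule meets all constraints, giving 1 match.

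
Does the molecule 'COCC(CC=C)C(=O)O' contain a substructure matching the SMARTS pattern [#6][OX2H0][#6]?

Yes

The pattern [#6][OX2H0][#6] describes an aliphatic oxygen bridging two carbons with no H on the oxygen — an ether.
The molecule carries a methoxy ether (-OCH3), whose atoms satisfy every constraint of the query, so the pattern matches.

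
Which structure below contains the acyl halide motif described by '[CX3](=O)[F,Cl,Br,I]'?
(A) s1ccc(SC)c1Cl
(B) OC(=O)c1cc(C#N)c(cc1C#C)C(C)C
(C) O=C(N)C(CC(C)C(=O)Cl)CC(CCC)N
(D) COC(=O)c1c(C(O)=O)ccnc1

[CX3](=O)[F,Cl,Br,I] describes a carbonyl carbon bonded to a halogen (an acyl halide).
(A) has a chloro substituent but the Cl is not on a carbonyl carbon.
(B) has a carboxylic acid group (-C(=O)OH) but the carbonyl is bonded to -OH, not to a halogen.
(C) contains an acyl chloride (-C(=O)Cl), which satisfies every atom and bond constraint.
(D) has a methyl-ester group (-C(=O)OCH3) but the carbonyl is bonded to -O-C, not to a halogen.
So the answer is (C).

C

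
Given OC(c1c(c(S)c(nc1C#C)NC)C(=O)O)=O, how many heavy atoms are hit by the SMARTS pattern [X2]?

6

Check the 17 heavy atoms by environment: 1× n (aromatic, X2) → match; 5× c (aromatic, X3) → no; 1× S (X2) → match; 2× C (X3) → no; 2× O (X1) → no; 2× O (X2) → match; 2× C (X2) → match; 1× N (X3) → no; 1× C (X4) → no.
Summing the matching environments: 1 + 1 + 2 + 2 = 6 matching atoms.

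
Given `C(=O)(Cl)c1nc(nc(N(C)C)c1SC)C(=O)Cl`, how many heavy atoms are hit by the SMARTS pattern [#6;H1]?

0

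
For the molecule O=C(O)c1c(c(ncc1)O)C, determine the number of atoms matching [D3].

4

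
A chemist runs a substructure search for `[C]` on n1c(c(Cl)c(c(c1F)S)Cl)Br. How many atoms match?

0

The query [C] means: uppercase C matches aliphatic (non-aromatic) carbon only.
Check the 11 heavy atoms by environment: 1× n (aromatic) → no; 5× c (aromatic) → no; 2× Cl → no; 1× S → no; 1× Br → no; 1× F → no.
No environment satisfies the query, so 0 matching atoms.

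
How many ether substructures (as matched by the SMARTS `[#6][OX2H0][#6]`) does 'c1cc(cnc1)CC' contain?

0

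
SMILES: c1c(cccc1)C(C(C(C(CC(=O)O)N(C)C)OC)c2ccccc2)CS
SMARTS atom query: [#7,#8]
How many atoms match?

4

The query [#7,#8] means: nitrogen or oxygen (comma = OR).
Check the 27 heavy atoms by environment: 10× C → no; 3× O → match; 12× c (aromatic) → no; 1× N → match; 1× S → no.
Summing the matching environments: 3 + 1 = 4 matching atoms.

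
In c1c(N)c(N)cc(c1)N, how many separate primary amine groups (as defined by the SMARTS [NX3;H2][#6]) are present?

[NX3;H2][#6] is the SMARTS for a primary amine: a trivalent nitrogen with two H attached to carbon.
The molecule carries 3 separate instances of a primary amino group (-NH2) meeting every constraint; each maps to a distinct set of atoms, giving 3 matches.

3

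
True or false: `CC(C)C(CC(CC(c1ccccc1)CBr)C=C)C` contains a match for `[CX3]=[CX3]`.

True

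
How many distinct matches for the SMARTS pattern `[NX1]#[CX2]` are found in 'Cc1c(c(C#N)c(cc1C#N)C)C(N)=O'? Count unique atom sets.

2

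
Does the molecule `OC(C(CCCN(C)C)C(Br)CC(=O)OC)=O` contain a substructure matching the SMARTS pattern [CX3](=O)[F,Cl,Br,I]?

No

The pattern [CX3](=O)[F,Cl,Br,I] describes a carbonyl carbon bonded to a halogen — an acyl halide.
The closest candidate here is a methyl-ester group (-C(=O)OCH3), but the carbonyl is bonded to -O-C, not to a halogen. No other fragment satisfies the full query, so there is no match.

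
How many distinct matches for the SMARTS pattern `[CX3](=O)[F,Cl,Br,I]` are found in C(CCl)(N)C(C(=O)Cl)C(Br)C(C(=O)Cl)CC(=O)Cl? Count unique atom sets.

3

[CX3](=O)[F,Cl,Br,I] is the SMARTS for an acyl halide: a carbonyl carbon bonded to a halogen.
The molecule carries 3 separate instances of an acyl chloride (-C(=O)Cl) meeting every constraint; each maps to a distinct set of atoms, giving 3 matches.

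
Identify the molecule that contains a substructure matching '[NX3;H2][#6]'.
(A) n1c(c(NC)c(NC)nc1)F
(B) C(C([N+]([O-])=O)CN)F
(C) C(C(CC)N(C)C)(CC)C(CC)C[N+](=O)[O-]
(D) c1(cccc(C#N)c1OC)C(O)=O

[NX3;H2][#6] describes a trivalent nitrogen with two H attached to carbon (a primary amine).
(A) has an N-methylamino group (-NHCH3) but the nitrogen bears two carbons and only one H (H1), not H2.
(B) contains a primary amino group (-NH2), which satisfies every atom and bond constraint.
(C) has a dimethylamino group (-N(CH3)2) but the nitrogen has H0, not H2.
(D) has a nitrile (-C#N) but the nitrogen is NX1 (triple-bonded), not NX3 with two H.
So the answer is (B).

B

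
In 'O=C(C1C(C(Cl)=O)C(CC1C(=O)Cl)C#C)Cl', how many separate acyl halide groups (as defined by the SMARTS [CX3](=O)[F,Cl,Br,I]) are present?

3

[CX3](=O)[F,Cl,Br,I] is the SMARTS for an acyl halide: a carbonyl carbon bonded to a halogen.
The molecule carries 3 separate instances of an acyl chloride (-C(=O)Cl) meeting every constraint; each maps to a distinct set of atoms, giving 3 matches.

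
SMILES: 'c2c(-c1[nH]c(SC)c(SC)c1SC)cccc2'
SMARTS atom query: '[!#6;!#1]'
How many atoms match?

The query [!#6;!#1] means: not carbon and not hydrogen — any heteroatom.
Check the 17 heavy atoms by environment: 1× n (aromatic) → match; 10× c (aromatic) → no; 3× S → match; 3× C → no.
Summing the matching environments: 1 + 3 = 4 matching atoms.

4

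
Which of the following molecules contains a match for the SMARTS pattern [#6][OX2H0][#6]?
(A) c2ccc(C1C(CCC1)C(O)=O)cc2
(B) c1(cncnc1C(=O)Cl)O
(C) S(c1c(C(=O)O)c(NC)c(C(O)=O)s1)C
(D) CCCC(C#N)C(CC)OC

[#6][OX2H0][#6] describes an aliphatic oxygen bridging two carbons with no H on the oxygen (an ether).
(A) has a carboxylic acid group (-C(=O)OH) but the -OH oxygen has H1; the =O is OX1, not OX2.
(B) has a hydroxyl group (-OH) but the oxygen has H1, not H0 bridging two carbons.
(C) has a carboxylic acid group (-C(=O)OH) but the -OH oxygen has H1; the =O is OX1, not OX2.
(D) contains a methoxy ether (-OCH3), which satisfies every atom and bond constraint.
So the answer is (D).

D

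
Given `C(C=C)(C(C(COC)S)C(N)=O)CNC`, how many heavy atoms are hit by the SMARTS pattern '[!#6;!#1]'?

5

The query [!#6;!#1] means: not carbon and not hydrogen — any heteroatom.
Check the 15 heavy atoms by environment: 10× C → no; 2× O → match; 2× N → match; 1× S → match.
Summing the matching environments: 2 + 2 + 1 = 5 matching atoms.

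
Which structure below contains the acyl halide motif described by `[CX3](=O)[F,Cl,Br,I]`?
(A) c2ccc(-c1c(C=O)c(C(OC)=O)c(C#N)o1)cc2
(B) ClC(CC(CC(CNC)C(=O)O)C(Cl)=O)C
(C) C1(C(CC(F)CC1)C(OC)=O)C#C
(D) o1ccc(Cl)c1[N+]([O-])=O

B

[CX3](=O)[F,Cl,Br,I] describes a carbonyl carbon bonded to a halogen (an acyl halide).
(A) has a methyl-ester group (-C(=O)OCH3) but the carbonyl is bonded to -O-C, not to a halogen.
(B) contains an acyl chloride (-C(=O)Cl), which satisfies every atom and bond constraint.
(C) has a methyl-ester group (-C(=O)OCH3) but the carbonyl is bonded to -O-C, not to a halogen.
(D) has a chloro substituent but the Cl is not on a carbonyl carbon.
So the answer is (B).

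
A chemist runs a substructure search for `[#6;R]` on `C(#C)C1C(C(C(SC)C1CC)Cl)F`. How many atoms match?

The query [#6;R] means: carbon that is part of a ring.
Check the 13 heavy atoms by environment: 5× C (in 5-ring) → match; 1× S (acyclic) → no; 5× C (acyclic) → no; 1× F (acyclic) → no; 1× Cl (acyclic) → no.
That gives 5 matching atoms.

5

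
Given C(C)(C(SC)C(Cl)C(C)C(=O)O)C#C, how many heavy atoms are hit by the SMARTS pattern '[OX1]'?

1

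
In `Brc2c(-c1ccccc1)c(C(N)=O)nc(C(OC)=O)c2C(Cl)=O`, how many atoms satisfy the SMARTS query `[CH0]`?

3

Check the 23 heavy atoms by environment: 1× n (aromatic, H0) → no; 6× c (aromatic, H0) → no; 3× C (H0) → match; 4× O (H0) → no; 1× N (H2) → no; 5× c (aromatic, H1) → no; 1× Cl (H0) → no; 1× C (H3) → no; 1× Br (H0) → no.
That gives 3 matching atoms.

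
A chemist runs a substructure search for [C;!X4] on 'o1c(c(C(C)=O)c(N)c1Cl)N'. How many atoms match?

1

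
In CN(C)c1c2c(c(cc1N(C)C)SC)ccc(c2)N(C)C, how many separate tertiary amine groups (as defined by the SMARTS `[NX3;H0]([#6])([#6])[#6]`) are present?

[NX3;H0]([#6])([#6])[#6] is the SMARTS for a tertiary amine: a trivalent nitrogen with no H, bonded to three carbons.
The molecule carries 3 separate instances of a dimethylamino group (-N(CH3)2) meeting every constraint; each maps to a distinct set of atoms, giving 3 matches.

3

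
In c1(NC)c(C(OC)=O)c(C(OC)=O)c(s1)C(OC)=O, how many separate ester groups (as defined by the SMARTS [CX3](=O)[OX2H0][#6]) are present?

3

[CX3](=O)[OX2H0][#6] is the SMARTS for an ester: a carbonyl carbon bonded to an oxygen that is itself bonded to carbon (no H on that O).
The molecule carries 3 separate instances of a methyl-ester group (-C(=O)OCH3) meeting every constraint; each maps to a distinct set of atoms, giving 3 matches.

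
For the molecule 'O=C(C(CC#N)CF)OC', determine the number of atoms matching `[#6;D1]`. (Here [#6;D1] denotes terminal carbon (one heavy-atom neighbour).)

The query [#6;D1] means: carbon bonded to exactly one heavy atom.
Check the 10 heavy atoms by environment: 3× C (D2) → no; 2× C (D3) → no; 1× N (D1) → no; 1× F (D1) → no; 1× O (D1) → no; 1× O (D2) → no; 1× C (D1) → match.
That gives 1 matching atom.

1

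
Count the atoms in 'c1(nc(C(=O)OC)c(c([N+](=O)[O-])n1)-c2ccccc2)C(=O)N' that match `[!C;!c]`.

9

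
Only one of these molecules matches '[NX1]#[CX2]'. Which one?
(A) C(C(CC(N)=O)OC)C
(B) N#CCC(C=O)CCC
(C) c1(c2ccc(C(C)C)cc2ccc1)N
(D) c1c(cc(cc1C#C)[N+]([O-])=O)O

B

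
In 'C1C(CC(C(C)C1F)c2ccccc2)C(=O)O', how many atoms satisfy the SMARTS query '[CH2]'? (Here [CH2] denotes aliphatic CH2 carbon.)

2

The query [CH2] means: aliphatic carbon with exactly two hydrogens.
Check the 17 heavy atoms by environment: 4× C (H1) → no; 2× C (H2) → match; 1× c (aromatic, H0) → no; 5× c (aromatic, H1) → no; 1× C (H3) → no; 1× F (H0) → no; 1× C (H0) → no; 1× O (H0) → no; 1× O (H1) → no.
That gives 2 matching atoms.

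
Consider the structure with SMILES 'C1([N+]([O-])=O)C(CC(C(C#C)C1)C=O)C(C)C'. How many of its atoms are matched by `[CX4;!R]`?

Check the 16 heavy atoms by environment: 6× C (X4, in 6-ring) → no; 3× C (X4, acyclic) → match; 1× N (charge +1, X3, acyclic) → no; 1× O (charge -1, X1, acyclic) → no; 2× O (X1, acyclic) → no; 1× C (X3, acyclic) → no; 2× C (X2, acyclic) → no.
That gives 3 matching atoms.

3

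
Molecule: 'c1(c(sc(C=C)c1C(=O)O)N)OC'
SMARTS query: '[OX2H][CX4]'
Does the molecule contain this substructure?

No

The pattern [OX2H][CX4] describes a hydroxyl oxygen bound to an sp3 (X4) carbon — an aliphatic alcohol.
The closest candidate here is a carboxylic acid group (-C(=O)OH), but the -OH is on a CX3 carbonyl carbon, not a CX4 carbon. No other fragment satisfies the full query, so there is no match.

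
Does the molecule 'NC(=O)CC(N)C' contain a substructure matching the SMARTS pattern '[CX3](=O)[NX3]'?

Yes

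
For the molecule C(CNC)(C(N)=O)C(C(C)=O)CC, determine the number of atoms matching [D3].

4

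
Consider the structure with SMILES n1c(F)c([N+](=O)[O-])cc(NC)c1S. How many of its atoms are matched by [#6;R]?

5

Check the 13 heavy atoms by environment: 1× n (aromatic, in 6-ring) → no; 5× c (aromatic, in 6-ring) → match; 1× S (acyclic) → no; 1× F (acyclic) → no; 1× N (acyclic) → no; 1× C (acyclic) → no; 1× N (charge +1, acyclic) → no; 1× O (charge -1, acyclic) → no; 1× O (acyclic) → no.
That gives 5 matching atoms.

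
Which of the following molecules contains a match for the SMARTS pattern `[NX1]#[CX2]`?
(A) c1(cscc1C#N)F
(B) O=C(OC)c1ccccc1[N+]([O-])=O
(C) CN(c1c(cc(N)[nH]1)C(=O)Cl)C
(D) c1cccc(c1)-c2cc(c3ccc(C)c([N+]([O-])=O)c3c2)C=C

[NX1]#[CX2] describes a nitrogen triple-bonded to a two-connected carbon (a nitrile).
(A) contains a nitrile (-C#N), which satisfies every atom and bond constraint.
(B) has a nitro group (-[N+](=O)[O-]) but there is no C#N triple bond.
(C) has a primary amino group (-NH2) but the nitrogen is NX3 (three connections), not NX1 triple-bonded.
(D) has a nitro group (-[N+](=O)[O-]) but there is no C#N triple bond.
So the answer is (A).

A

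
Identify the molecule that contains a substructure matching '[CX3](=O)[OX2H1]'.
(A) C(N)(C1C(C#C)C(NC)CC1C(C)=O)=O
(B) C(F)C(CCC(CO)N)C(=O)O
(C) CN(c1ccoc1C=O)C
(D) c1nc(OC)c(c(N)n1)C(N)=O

B

[CX3](=O)[OX2H1] describes an sp2 carbon double-bonded to O and single-bonded to an -OH oxygen (a carboxylic acid).
(A) has a primary amide (-C(=O)NH2) but the carbonyl is bonded to N, not to an -OH oxygen.
(B) contains a carboxylic acid group (-C(=O)OH), which satisfies every atom and bond constraint.
(C) has an aldehyde (-CHO) but there is no singly-bonded oxygen on the carbonyl carbon.
(D) has a primary amide (-C(=O)NH2) but the carbonyl is bonded to N, not to an -OH oxygen.
So the answer is (B).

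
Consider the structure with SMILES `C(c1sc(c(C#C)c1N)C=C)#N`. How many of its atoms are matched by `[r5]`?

Check the 12 heavy atoms by environment: 1× s (aromatic, in 5-ring) → match; 4× c (aromatic, in 5-ring) → match; 5× C (acyclic) → no; 2× N (acyclic) → no.
Summing the matching environments: 1 + 4 = 5 matching atoms.

5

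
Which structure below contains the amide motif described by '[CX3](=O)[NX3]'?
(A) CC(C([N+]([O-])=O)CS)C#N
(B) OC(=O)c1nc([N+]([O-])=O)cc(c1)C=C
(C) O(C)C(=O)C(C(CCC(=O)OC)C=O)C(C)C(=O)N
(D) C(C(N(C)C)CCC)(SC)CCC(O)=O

C

[CX3](=O)[NX3] describes a carbonyl carbon bonded to a trivalent nitrogen (an amide).
(A) has a nitrile (-C#N) but the nitrile N is NX1 (triple-bonded), not NX3.
(B) has a carboxylic acid group (-C(=O)OH) but the carbonyl is bonded to O, not to an NX3 nitrogen.
(C) contains a primary amide (-C(=O)NH2), which satisfies every atom and bond constraint.
(D) has a carboxylic acid group (-C(=O)OH) but the carbonyl is bonded to O, not to an NX3 nitrogen.
So the answer is (C).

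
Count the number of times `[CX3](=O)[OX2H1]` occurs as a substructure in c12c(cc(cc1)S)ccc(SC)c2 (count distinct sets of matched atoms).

0

[CX3](=O)[OX2H1] is the SMARTS for a carboxylic acid: an sp2 carbon double-bonded to O and single-bonded to an -OH oxygen.
No fragment in the molecule satisfies every constraint, giving 0 matches.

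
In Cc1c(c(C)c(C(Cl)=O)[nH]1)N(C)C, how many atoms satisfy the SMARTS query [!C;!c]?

Check the 13 heavy atoms by environment: 1× n (aromatic) → match; 4× c (aromatic) → no; 5× C → no; 1× N → match; 1× O → match; 1× Cl → match.
Summing the matching environments: 1 + 1 + 1 + 1 = 4 matching atoms.

4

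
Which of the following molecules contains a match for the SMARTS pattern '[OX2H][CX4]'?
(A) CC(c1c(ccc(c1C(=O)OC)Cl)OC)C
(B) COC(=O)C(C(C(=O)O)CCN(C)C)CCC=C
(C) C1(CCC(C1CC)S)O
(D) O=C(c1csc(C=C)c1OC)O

C

[OX2H][CX4] describes a hydroxyl oxygen bound to an sp3 (X4) carbon (an aliphatic alcohol).
(A) has a methoxy ether (-OCH3) but the oxygen has H0 (ether), not H1.
(B) has a carboxylic acid group (-C(=O)OH) but the -OH is on a CX3 carbonyl carbon, not a CX4 carbon.
(C) contains a hydroxyl group (-OH), which satisfies every atom and bond constraint.
(D) has a methoxy ether (-OCH3) but the oxygen has H0 (ether), not H1.
So the answer is (C).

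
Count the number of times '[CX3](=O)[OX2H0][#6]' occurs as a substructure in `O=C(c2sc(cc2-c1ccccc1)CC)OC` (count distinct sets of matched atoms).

[CX3](=O)[OX2H0][#6] is the SMARTS for an ester: a carbonyl carbon bonded to an oxygen that is itself bonded to carbon (no H on that O).
Exactly one fragment in the molecule meets all constraints, giving 1 match.

1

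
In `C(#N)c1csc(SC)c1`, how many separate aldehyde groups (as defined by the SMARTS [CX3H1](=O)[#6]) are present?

[CX3H1](=O)[#6] is the SMARTS for an aldehyde: an sp2 carbon with one H, double-bonded to O and single-bonded to carbon.
No fragment in the molecule satisfies every constraint, giving 0 matches.

0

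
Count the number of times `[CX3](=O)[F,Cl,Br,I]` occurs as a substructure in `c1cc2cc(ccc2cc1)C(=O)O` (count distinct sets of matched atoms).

0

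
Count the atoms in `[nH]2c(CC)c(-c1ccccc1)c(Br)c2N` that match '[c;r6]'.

6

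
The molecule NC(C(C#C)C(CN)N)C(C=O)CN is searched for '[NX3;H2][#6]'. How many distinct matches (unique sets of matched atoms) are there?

4

[NX3;H2][#6] is the SMARTS for a primary amine: a trivalent nitrogen with two H attached to carbon.
The molecule carries 4 separate instances of a primary amino group (-NH2) meeting every constraint; each maps to a distinct set of atoms, giving 4 matches.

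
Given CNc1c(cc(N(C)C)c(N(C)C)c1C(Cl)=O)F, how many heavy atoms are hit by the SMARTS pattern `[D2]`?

2

The query [D2] means: atom with exactly two heavy-atom neighbours.
Check the 18 heavy atoms by environment: 5× c (aromatic, D3) → no; 1× c (aromatic, D2) → match; 1× N (D2) → match; 5× C (D1) → no; 1× F (D1) → no; 1× C (D3) → no; 1× O (D1) → no; 1× Cl (D1) → no; 2× N (D3) → no.
Summing the matching environments: 1 + 1 = 2 matching atoms.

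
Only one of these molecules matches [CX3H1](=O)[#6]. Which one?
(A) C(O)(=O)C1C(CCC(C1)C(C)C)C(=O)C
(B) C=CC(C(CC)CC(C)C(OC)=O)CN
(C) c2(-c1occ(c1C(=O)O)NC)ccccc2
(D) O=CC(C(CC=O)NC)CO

D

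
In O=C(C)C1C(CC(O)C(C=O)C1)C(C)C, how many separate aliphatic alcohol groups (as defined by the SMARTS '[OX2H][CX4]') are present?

[OX2H][CX4] is the SMARTS for an aliphatic alcohol: a hydroxyl oxygen bound to an sp3 (X4) carbon.
Exactly one fragment in the molecule meets all constraints, giving 1 match.

1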